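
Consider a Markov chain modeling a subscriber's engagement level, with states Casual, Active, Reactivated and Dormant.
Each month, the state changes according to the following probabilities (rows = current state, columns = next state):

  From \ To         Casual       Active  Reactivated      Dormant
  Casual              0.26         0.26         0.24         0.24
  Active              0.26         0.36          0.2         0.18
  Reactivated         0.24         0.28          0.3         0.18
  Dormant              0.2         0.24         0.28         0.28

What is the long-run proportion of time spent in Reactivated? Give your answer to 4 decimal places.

0.2522

Let the stationary distribution be π with π = πP and π_1 + π_2 + π_3 + π_4 = 1.
π_1 = 0.26·π_1 + 0.26·π_2 + 0.24·π_3 + 0.2·π_4
π_2 = 0.26·π_1 + 0.36·π_2 + 0.28·π_3 + 0.24·π_4
π_3 = 0.24·π_1 + 0.2·π_2 + 0.3·π_3 + 0.28·π_4
Solving with the normalization constraint gives π = (0.2420, 0.2897, 0.2522, 0.2161).
So the stationary probability of Reactivated is 0.2522.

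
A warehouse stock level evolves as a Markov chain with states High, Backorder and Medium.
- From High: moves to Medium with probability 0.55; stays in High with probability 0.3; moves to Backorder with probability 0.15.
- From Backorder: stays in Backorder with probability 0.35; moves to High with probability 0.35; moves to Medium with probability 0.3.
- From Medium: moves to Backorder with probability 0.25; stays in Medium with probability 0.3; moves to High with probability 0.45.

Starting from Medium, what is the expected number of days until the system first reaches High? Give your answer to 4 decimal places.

2.3684

Let t(s) be the expected number of days to first reach High from state s, with t(High) = 0. Conditioning on the first day:
t(Backorder) = 1 + 0.35·t(Backorder) + 0.3·t(Medium)
t(Medium) = 1 + 0.25·t(Backorder) + 0.3·t(Medium)
Solving: t(Backorder) = 2.6316, t(Medium) = 2.3684.
Expected days from Medium to High: 2.3684.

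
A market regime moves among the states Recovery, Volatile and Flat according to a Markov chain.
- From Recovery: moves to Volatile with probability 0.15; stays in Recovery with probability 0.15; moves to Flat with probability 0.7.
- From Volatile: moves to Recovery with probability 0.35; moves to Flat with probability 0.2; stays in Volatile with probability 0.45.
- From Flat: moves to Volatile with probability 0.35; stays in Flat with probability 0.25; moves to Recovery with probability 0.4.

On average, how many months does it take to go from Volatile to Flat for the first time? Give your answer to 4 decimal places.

Let t(s) be the expected number of months to first reach Flat from state s, with t(Flat) = 0. Conditioning on the first month:
t(Recovery) = 1 + 0.15·t(Recovery) + 0.15·t(Volatile)
t(Volatile) = 1 + 0.35·t(Recovery) + 0.45·t(Volatile)
Solving: t(Recovery) = 1.6867, t(Volatile) = 2.8916.
Expected months from Volatile to Flat: 2.8916.

2.8916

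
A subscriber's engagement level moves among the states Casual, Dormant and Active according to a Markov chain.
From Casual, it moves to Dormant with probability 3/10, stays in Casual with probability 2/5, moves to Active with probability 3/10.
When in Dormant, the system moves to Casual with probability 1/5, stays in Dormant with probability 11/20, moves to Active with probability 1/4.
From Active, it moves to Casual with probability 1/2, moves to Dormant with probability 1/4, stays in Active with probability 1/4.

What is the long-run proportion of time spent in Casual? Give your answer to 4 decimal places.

Let the stationary distribution be π with π = πP and π_1 + π_2 + π_3 = 1.
π_1 = 0.4·π_1 + 0.2·π_2 + 0.5·π_3
π_2 = 0.3·π_1 + 0.55·π_2 + 0.25·π_3
Solving with the normalization constraint gives π = (0.3503, 0.3822, 0.2675).
So the stationary probability of Casual is 0.3503.

0.3503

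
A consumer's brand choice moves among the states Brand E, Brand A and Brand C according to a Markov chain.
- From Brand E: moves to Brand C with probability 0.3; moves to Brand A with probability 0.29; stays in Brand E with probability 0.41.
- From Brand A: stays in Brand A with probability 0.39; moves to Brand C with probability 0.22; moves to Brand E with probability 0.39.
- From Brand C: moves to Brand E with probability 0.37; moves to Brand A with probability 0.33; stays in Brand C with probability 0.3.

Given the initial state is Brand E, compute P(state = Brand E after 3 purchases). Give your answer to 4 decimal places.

0.3923

Propagate the distribution vector 3 purchases from Brand E.
After 0 purchases: (1.0000, 0.0000, 0.0000)
After 1 purchase: (0.4100, 0.2900, 0.3000)
After 2 purchases: (0.3922, 0.3310, 0.2768)
After 3 purchases: (0.3923, 0.3342, 0.2735)
P(in Brand E after 3 purchases) = 0.3923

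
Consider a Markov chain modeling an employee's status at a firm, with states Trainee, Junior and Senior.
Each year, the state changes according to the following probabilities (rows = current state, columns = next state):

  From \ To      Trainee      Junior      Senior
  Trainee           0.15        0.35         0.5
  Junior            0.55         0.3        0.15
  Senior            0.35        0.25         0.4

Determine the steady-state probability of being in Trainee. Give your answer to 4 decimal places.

Let the stationary distribution be π with π = πP and π_1 + π_2 + π_3 = 1.
π_1 = 0.15·π_1 + 0.55·π_2 + 0.35·π_3
π_2 = 0.35·π_1 + 0.3·π_2 + 0.25·π_3
Solving with the normalization constraint gives π = (0.3415, 0.2991, 0.3594).
So the stationary probability of Trainee is 0.3415.

0.3415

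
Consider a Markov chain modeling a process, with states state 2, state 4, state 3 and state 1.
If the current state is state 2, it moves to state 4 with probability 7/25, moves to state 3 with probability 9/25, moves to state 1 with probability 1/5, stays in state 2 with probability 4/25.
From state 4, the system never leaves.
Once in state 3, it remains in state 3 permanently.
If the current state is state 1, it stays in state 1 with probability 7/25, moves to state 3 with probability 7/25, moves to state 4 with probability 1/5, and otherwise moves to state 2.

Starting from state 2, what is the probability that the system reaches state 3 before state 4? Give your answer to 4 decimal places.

0.5661

Let h(s) be the probability of absorption at state 3 starting from transient state s. Then h(state 3) = 1 and h(state 4) = 0. By first-step analysis:
h(state 2) = 0.16·h(state 2) + 0.28·0 + 0.36·1 + 0.2·h(state 1)
h(state 1) = 0.24·h(state 2) + 0.2·0 + 0.28·1 + 0.28·h(state 1)
Solving: h(state 2) = 0.5661, h(state 1) = 0.5776.
Starting from state 2, the probability is 0.5661.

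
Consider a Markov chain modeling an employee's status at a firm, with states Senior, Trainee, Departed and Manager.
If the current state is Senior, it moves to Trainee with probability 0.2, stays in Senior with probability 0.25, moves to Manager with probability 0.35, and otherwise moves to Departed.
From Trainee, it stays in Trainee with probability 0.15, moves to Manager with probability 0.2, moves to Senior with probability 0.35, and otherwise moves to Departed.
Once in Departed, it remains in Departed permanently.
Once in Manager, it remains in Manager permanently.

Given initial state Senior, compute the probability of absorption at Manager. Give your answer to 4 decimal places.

0.5947

Let h(s) be the probability of absorption at Manager starting from transient state s. Then h(Manager) = 1 and h(Departed) = 0. By first-step analysis:
h(Senior) = 0.25·h(Senior) + 0.2·h(Trainee) + 0.2·0 + 0.35·1
h(Trainee) = 0.35·h(Senior) + 0.15·h(Trainee) + 0.3·0 + 0.2·1
Solving: h(Senior) = 0.5947, h(Trainee) = 0.4802.
Starting from Senior, the probability is 0.5947.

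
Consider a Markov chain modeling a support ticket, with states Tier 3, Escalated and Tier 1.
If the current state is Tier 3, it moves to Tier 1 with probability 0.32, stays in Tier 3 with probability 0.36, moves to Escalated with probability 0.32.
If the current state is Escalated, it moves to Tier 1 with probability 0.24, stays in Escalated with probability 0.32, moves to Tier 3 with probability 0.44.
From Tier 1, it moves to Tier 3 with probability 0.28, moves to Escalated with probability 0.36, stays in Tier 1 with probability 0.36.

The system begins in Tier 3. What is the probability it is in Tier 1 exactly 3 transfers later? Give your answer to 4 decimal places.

0.3057

Propagate the distribution vector 3 transfers from Tier 3.
After 0 transfers: (1.0000, 0.0000, 0.0000)
After 1 transfer: (0.3600, 0.3200, 0.3200)
After 2 transfers: (0.3600, 0.3328, 0.3072)
After 3 transfers: (0.3620, 0.3323, 0.3057)
P(in Tier 1 after 3 transfers) = 0.3057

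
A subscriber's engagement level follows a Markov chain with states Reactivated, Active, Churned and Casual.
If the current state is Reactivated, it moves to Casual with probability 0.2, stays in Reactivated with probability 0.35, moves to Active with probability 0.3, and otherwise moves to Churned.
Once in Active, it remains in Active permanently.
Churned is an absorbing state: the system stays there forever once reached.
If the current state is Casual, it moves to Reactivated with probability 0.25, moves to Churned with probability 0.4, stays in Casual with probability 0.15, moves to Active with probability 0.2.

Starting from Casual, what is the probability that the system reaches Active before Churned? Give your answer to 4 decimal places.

0.4080

Let h(s) be the probability of absorption at Active starting from transient state s. Then h(Active) = 1 and h(Churned) = 0. By first-step analysis:
h(Reactivated) = 0.35·h(Reactivated) + 0.3·1 + 0.15·0 + 0.2·h(Casual)
h(Casual) = 0.25·h(Reactivated) + 0.2·1 + 0.4·0 + 0.15·h(Casual)
Solving: h(Reactivated) = 0.5871, h(Casual) = 0.4080.
Starting from Casual, the probability is 0.4080.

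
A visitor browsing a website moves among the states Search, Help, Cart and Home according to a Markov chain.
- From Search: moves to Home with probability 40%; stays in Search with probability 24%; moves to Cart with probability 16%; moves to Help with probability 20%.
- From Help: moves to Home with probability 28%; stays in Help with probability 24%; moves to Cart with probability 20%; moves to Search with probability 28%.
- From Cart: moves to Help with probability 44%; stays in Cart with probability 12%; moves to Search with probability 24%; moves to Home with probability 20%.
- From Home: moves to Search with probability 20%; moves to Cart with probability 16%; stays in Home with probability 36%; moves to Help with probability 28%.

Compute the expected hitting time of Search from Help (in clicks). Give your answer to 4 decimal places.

4.0018

Let t(s) be the expected number of clicks to first reach Search from state s, with t(Search) = 0. Conditioning on the first click:
t(Help) = 1 + 0.24·t(Help) + 0.2·t(Cart) + 0.28·t(Home)
t(Cart) = 1 + 0.44·t(Help) + 0.12·t(Cart) + 0.2·t(Home)
t(Home) = 1 + 0.28·t(Help) + 0.16·t(Cart) + 0.36·t(Home)
Solving: t(Help) = 4.0018, t(Cart) = 4.1246, t(Home) = 4.3445.
Expected clicks from Help to Search: 4.0018.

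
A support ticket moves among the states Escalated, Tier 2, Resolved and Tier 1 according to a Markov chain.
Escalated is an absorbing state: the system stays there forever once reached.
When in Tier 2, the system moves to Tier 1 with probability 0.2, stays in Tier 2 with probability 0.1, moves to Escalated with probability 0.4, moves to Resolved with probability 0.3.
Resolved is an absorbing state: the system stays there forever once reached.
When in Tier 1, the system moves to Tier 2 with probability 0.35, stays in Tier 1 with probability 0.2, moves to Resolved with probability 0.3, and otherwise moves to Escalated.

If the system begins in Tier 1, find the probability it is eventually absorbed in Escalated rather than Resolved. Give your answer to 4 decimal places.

0.4231

Let h(s) be the probability of absorption at Escalated starting from transient state s. Then h(Escalated) = 1 and h(Resolved) = 0. By first-step analysis:
h(Tier 2) = 0.4·1 + 0.1·h(Tier 2) + 0.3·0 + 0.2·h(Tier 1)
h(Tier 1) = 0.15·1 + 0.35·h(Tier 2) + 0.3·0 + 0.2·h(Tier 1)
Solving: h(Tier 2) = 0.5385, h(Tier 1) = 0.4231.
Starting from Tier 1, the probability is 0.4231.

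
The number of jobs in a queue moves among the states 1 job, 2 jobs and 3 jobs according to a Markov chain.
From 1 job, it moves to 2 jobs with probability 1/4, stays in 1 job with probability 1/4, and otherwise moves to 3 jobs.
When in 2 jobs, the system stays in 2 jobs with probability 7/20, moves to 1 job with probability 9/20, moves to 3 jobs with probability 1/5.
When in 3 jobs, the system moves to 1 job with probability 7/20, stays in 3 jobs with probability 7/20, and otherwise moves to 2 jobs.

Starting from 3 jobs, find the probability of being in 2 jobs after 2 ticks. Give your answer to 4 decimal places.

0.2975

Sum over the intermediate state after 1 tick:
P = P(3 jobs→1 job)·P(1 job→2 jobs) + P(3 jobs→2 jobs)·P(2 jobs→2 jobs) + P(3 jobs→3 jobs)·P(3 jobs→2 jobs)
  = 0.35×0.25 + 0.3×0.35 + 0.35×0.3
  = 0.0875 + 0.1050 + 0.1050 = 0.2975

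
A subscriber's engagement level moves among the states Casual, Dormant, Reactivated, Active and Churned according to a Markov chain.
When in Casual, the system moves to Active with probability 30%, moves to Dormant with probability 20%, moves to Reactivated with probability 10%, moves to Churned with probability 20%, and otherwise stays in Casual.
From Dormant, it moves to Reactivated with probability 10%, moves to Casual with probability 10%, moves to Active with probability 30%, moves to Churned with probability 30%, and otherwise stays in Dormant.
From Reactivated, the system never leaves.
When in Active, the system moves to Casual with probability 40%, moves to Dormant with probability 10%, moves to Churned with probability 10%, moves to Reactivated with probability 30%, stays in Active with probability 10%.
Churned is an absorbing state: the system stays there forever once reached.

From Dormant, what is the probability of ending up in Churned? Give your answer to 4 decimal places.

0.6058

Let h(s) be the probability of absorption at Churned starting from transient state s. Then h(Churned) = 1 and h(Reactivated) = 0. By first-step analysis:
h(Casual) = 0.2·h(Casual) + 0.2·h(Dormant) + 0.1·0 + 0.3·h(Active) + 0.2·1
h(Dormant) = 0.1·h(Casual) + 0.2·h(Dormant) + 0.1·0 + 0.3·h(Active) + 0.3·1
h(Active) = 0.4·h(Casual) + 0.1·h(Dormant) + 0.3·0 + 0.1·h(Active) + 0.1·1
Solving: h(Casual) = 0.5620, h(Dormant) = 0.6058, h(Active) = 0.4282.
Starting from Dormant, the probability is 0.6058.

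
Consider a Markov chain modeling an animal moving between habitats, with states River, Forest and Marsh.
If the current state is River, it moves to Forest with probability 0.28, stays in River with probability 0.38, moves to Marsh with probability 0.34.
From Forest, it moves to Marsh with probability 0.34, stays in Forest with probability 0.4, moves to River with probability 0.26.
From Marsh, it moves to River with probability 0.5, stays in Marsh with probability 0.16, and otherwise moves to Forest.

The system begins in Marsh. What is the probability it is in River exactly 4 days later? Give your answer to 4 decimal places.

0.3735

Propagate the distribution vector 4 days from Marsh.
After 0 days: (0.0000, 0.0000, 1.0000)
After 1 day: (0.5000, 0.3400, 0.1600)
After 2 days: (0.3584, 0.3304, 0.3112)
After 3 days: (0.3777, 0.3383, 0.2840)
After 4 days: (0.3735, 0.3376, 0.2889)
P(in River after 4 days) = 0.3735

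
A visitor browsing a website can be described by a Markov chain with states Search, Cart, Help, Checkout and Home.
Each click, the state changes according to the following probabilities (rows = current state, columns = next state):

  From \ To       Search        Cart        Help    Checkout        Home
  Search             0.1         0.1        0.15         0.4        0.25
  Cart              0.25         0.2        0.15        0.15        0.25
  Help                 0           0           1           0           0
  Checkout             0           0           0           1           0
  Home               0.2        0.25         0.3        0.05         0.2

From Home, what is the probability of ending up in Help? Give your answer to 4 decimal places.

Let h(s) be the probability of absorption at Help starting from transient state s. Then h(Help) = 1 and h(Checkout) = 0. By first-step analysis:
h(Search) = 0.1·h(Search) + 0.1·h(Cart) + 0.15·1 + 0.4·0 + 0.25·h(Home)
h(Cart) = 0.25·h(Search) + 0.2·h(Cart) + 0.15·1 + 0.15·0 + 0.25·h(Home)
h(Home) = 0.2·h(Search) + 0.25·h(Cart) + 0.3·1 + 0.05·0 + 0.2·h(Home)
Solving: h(Search) = 0.3997, h(Cart) = 0.5107, h(Home) = 0.6345.
Starting from Home, the probability is 0.6345.

0.6345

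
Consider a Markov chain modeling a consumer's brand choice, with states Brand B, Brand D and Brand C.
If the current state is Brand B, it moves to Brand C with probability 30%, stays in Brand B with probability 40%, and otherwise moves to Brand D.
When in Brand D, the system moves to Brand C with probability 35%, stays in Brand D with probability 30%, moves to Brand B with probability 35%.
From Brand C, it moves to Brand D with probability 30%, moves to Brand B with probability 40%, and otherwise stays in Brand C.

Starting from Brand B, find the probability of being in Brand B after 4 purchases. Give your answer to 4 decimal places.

0.3850

Propagate the distribution vector 4 purchases from Brand B.
After 0 purchases: (1.0000, 0.0000, 0.0000)
After 1 purchase: (0.4000, 0.3000, 0.3000)
After 2 purchases: (0.3850, 0.3000, 0.3150)
After 3 purchases: (0.3850, 0.3000, 0.3150)
After 4 purchases: (0.3850, 0.3000, 0.3150)
P(in Brand B after 4 purchases) = 0.3850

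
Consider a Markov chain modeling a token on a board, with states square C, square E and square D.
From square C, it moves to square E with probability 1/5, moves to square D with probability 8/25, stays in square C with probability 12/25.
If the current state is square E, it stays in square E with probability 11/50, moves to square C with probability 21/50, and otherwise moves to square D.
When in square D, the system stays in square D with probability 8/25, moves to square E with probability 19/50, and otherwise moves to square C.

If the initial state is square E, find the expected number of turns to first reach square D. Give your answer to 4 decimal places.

2.9229

Let t(s) be the expected number of turns to first reach square D from state s, with t(square D) = 0. Conditioning on the first turn:
t(square C) = 1 + 0.48·t(square C) + 0.2·t(square E)
t(square E) = 1 + 0.42·t(square C) + 0.22·t(square E)
Solving: t(square C) = 3.0473, t(square E) = 2.9229.
Expected turns from square E to square D: 2.9229.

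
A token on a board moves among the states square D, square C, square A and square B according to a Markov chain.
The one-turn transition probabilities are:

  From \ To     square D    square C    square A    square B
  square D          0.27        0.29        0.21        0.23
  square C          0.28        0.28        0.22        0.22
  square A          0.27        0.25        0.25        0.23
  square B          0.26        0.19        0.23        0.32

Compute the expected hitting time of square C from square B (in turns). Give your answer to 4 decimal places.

Let t(s) be the expected number of turns to first reach square C from state s, with t(square C) = 0. Conditioning on the first turn:
t(square D) = 1 + 0.27·t(square D) + 0.21·t(square A) + 0.23·t(square B)
t(square A) = 1 + 0.27·t(square D) + 0.25·t(square A) + 0.23·t(square B)
t(square B) = 1 + 0.26·t(square D) + 0.23·t(square A) + 0.32·t(square B)
Solving: t(square D) = 3.9098, t(square A) = 4.0728, t(square B) = 4.3431.
Expected turns from square B to square C: 4.3431.

4.3431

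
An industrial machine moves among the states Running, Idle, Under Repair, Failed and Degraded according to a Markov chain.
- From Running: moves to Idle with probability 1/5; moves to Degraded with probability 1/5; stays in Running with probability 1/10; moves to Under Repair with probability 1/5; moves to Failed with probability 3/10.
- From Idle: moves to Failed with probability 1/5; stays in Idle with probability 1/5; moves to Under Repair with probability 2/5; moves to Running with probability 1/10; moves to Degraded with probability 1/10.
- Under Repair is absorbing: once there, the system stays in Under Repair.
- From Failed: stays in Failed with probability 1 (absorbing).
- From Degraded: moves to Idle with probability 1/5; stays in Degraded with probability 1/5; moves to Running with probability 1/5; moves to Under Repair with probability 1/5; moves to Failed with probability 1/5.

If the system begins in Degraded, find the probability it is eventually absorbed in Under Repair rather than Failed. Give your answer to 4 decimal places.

0.5259

Let h(s) be the probability of absorption at Under Repair starting from transient state s. Then h(Under Repair) = 1 and h(Failed) = 0. By first-step analysis:
h(Running) = 0.1·h(Running) + 0.2·h(Idle) + 0.2·1 + 0.3·0 + 0.2·h(Degraded)
h(Idle) = 0.1·h(Running) + 0.2·h(Idle) + 0.4·1 + 0.2·0 + 0.1·h(Degraded)
h(Degraded) = 0.2·h(Running) + 0.2·h(Idle) + 0.2·1 + 0.2·0 + 0.2·h(Degraded)
Solving: h(Running) = 0.4781, h(Idle) = 0.6255, h(Degraded) = 0.5259.
Starting from Degraded, the probability is 0.5259.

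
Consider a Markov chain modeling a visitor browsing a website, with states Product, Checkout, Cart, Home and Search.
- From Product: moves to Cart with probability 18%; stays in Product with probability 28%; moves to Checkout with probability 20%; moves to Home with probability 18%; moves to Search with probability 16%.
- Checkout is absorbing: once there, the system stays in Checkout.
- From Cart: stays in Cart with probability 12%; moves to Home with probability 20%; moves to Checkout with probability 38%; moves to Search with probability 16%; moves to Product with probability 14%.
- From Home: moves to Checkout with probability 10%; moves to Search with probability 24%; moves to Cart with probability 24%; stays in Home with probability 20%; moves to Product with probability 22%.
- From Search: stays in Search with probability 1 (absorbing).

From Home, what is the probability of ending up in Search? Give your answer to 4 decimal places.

Let h(s) be the probability of absorption at Search starting from transient state s. Then h(Search) = 1 and h(Checkout) = 0. By first-step analysis:
h(Product) = 0.28·h(Product) + 0.2·0 + 0.18·h(Cart) + 0.18·h(Home) + 0.16·1
h(Cart) = 0.14·h(Product) + 0.38·0 + 0.12·h(Cart) + 0.2·h(Home) + 0.16·1
h(Home) = 0.22·h(Product) + 0.1·0 + 0.24·h(Cart) + 0.2·h(Home) + 0.24·1
Solving: h(Product) = 0.4502, h(Cart) = 0.3753, h(Home) = 0.5364.
Starting from Home, the probability is 0.5364.

0.5364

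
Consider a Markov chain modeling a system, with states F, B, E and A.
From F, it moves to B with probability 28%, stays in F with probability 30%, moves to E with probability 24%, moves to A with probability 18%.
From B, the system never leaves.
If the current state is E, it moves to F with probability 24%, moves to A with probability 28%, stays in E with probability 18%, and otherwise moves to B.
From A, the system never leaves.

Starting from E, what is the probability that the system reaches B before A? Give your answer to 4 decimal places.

0.5368

Let h(s) be the probability of absorption at B starting from transient state s. Then h(B) = 1 and h(A) = 0. By first-step analysis:
h(F) = 0.3·h(F) + 0.28·1 + 0.24·h(E) + 0.18·0
h(E) = 0.24·h(F) + 0.3·1 + 0.18·h(E) + 0.28·0
Solving: h(F) = 0.5840, h(E) = 0.5368.
Starting from E, the probability is 0.5368.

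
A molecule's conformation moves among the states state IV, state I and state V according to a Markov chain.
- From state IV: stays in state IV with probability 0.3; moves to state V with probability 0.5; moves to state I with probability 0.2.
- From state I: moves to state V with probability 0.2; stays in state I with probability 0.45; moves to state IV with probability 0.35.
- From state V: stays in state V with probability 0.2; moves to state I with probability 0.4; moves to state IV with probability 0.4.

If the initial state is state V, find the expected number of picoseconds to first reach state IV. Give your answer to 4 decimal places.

2.6389

Let t(s) be the expected number of picoseconds to first reach state IV from state s, with t(state IV) = 0. Conditioning on the first picosecond:
t(state I) = 1 + 0.45·t(state I) + 0.2·t(state V)
t(state V) = 1 + 0.4·t(state I) + 0.2·t(state V)
Solving: t(state I) = 2.7778, t(state V) = 2.6389.
Expected picoseconds from state V to state IV: 2.6389.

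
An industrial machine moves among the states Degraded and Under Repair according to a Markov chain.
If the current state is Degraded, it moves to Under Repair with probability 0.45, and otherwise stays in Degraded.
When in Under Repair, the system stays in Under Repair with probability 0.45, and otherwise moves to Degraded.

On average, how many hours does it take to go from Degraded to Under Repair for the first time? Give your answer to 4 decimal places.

2.2222

Let t(s) be the expected number of hours to first reach Under Repair from state s, with t(Under Repair) = 0. Conditioning on the first hour:
t(Degraded) = 1 + 0.55·t(Degraded)
Solving: t(Degraded) = 2.2222.
Expected hours from Degraded to Under Repair: 2.2222.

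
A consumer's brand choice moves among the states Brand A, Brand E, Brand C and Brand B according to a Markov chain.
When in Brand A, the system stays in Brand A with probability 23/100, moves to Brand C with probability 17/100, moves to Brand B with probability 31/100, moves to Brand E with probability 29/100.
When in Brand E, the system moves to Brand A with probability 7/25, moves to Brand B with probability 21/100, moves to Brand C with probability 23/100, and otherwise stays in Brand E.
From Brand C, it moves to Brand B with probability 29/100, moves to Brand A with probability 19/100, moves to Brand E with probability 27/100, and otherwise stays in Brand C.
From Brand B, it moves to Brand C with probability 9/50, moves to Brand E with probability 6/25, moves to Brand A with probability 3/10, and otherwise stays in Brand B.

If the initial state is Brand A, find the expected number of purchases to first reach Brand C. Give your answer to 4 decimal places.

5.2866

Let t(s) be the expected number of purchases to first reach Brand C from state s, with t(Brand C) = 0. Conditioning on the first purchase:
t(Brand A) = 1 + 0.23·t(Brand A) + 0.29·t(Brand E) + 0.31·t(Brand B)
t(Brand E) = 1 + 0.28·t(Brand A) + 0.28·t(Brand E) + 0.21·t(Brand B)
t(Brand B) = 1 + 0.3·t(Brand A) + 0.24·t(Brand E) + 0.28·t(Brand B)
Solving: t(Brand A) = 5.2866, t(Brand E) = 4.9762, t(Brand B) = 5.2504.
Expected purchases from Brand A to Brand C: 5.2866.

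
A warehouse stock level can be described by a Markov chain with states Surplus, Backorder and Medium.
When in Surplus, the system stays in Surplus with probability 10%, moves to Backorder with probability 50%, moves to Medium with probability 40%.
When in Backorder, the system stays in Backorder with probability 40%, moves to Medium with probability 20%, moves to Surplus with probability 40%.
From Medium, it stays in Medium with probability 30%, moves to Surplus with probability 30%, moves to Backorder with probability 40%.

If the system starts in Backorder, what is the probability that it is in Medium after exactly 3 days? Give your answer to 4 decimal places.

Propagate the distribution vector 3 days from Backorder.
After 0 days: (0.0000, 1.0000, 0.0000)
After 1 day: (0.4000, 0.4000, 0.2000)
After 2 days: (0.2600, 0.4400, 0.3000)
After 3 days: (0.2920, 0.4260, 0.2820)
P(in Medium after 3 days) = 0.2820

0.2820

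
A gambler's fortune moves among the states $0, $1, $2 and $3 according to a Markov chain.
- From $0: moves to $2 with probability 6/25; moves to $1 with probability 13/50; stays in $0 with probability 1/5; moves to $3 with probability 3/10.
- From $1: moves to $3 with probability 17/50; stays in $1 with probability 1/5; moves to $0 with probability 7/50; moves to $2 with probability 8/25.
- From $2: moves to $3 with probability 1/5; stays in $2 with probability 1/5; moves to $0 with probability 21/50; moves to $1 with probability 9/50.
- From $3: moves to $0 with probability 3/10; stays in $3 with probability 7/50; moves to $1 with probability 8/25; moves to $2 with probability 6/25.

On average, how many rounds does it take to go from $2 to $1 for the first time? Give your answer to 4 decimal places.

4.2284

Let t(s) be the expected number of rounds to first reach $1 from state s, with t($1) = 0. Conditioning on the first round:
t($0) = 1 + 0.2·t($0) + 0.24·t($2) + 0.3·t($3)
t($2) = 1 + 0.42·t($0) + 0.2·t($2) + 0.2·t($3)
t($3) = 1 + 0.3·t($0) + 0.24·t($2) + 0.14·t($3)
Solving: t($0) = 3.9084, t($2) = 4.2284, t($3) = 3.7062.
Expected rounds from $2 to $1: 4.2284.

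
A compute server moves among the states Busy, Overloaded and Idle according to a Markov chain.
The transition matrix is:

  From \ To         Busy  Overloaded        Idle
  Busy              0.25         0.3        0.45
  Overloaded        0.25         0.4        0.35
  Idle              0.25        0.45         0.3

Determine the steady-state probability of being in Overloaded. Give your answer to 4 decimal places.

Let the stationary distribution be π with π = πP and π_1 + π_2 + π_3 = 1.
π_1 = 0.25·π_1 + 0.25·π_2 + 0.25·π_3
π_2 = 0.3·π_1 + 0.4·π_2 + 0.45·π_3
Solving with the normalization constraint gives π = (0.2500, 0.3929, 0.3571).
So the stationary probability of Overloaded is 0.3929.

0.3929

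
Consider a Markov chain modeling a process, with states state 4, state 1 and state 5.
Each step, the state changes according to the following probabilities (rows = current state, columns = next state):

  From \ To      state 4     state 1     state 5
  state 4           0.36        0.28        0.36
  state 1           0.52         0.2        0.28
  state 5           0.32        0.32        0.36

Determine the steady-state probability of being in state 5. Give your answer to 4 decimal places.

0.3383

Let the stationary distribution be π with π = πP and π_1 + π_2 + π_3 = 1.
π_1 = 0.36·π_1 + 0.52·π_2 + 0.32·π_3
π_2 = 0.28·π_1 + 0.2·π_2 + 0.32·π_3
Solving with the normalization constraint gives π = (0.3900, 0.2718, 0.3383).
So the stationary probability of state 5 is 0.3383.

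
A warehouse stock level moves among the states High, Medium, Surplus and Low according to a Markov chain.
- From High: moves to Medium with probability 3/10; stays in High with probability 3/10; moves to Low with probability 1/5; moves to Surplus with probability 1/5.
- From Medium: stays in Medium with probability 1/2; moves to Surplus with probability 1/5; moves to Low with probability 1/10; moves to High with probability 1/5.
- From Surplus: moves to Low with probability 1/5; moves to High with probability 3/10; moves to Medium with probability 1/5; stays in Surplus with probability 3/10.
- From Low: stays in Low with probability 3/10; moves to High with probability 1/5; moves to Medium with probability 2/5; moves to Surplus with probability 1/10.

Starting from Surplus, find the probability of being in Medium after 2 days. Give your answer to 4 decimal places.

0.3300

Propagate the distribution vector 2 days from Surplus.
After 0 days: (0.0000, 0.0000, 1.0000, 0.0000)
After 1 day: (0.3000, 0.2000, 0.3000, 0.2000)
After 2 days: (0.2600, 0.3300, 0.2100, 0.2000)
P(in Medium after 2 days) = 0.3300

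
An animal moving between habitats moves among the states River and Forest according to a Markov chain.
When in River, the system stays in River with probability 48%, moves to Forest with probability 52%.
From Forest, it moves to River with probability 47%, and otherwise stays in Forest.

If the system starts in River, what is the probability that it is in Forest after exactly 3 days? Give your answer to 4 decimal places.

Propagate the distribution vector 3 days from River.
After 0 days: (1.0000, 0.0000)
After 1 day: (0.4800, 0.5200)
After 2 days: (0.4748, 0.5252)
After 3 days: (0.4747, 0.5253)
P(in Forest after 3 days) = 0.5253

0.5253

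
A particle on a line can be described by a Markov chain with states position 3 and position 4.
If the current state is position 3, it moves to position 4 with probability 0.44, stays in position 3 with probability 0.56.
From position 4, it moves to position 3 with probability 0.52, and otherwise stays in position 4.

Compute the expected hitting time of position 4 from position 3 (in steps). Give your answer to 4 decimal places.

2.2727

Let t(s) be the expected number of steps to first reach position 4 from state s, with t(position 4) = 0. Conditioning on the first step:
t(position 3) = 1 + 0.56·t(position 3)
Solving: t(position 3) = 2.2727.
Expected steps from position 3 to position 4: 2.2727.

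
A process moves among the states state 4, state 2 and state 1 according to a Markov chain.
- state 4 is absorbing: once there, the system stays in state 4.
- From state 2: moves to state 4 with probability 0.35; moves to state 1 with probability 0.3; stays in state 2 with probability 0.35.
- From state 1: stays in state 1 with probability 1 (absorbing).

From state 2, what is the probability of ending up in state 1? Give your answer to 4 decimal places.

Let h(s) be the probability of absorption at state 1 starting from transient state s. Then h(state 1) = 1 and h(state 4) = 0. By first-step analysis:
h(state 2) = 0.35·0 + 0.35·h(state 2) + 0.3·1
Solving: h(state 2) = 0.4615.
Starting from state 2, the probability is 0.4615.

0.4615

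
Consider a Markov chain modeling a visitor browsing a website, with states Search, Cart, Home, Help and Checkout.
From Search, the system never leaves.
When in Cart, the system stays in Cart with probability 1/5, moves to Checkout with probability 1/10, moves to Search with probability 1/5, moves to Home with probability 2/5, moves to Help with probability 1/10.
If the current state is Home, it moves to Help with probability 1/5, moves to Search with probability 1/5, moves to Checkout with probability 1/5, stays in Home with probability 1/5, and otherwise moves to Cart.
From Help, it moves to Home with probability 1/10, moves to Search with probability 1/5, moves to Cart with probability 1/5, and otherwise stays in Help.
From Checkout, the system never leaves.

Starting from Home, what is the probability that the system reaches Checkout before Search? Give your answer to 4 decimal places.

0.3913

Let h(s) be the probability of absorption at Checkout starting from transient state s. Then h(Checkout) = 1 and h(Search) = 0. By first-step analysis:
h(Cart) = 0.2·0 + 0.2·h(Cart) + 0.4·h(Home) + 0.1·h(Help) + 0.1·1
h(Home) = 0.2·0 + 0.2·h(Cart) + 0.2·h(Home) + 0.2·h(Help) + 0.2·1
h(Help) = 0.2·0 + 0.2·h(Cart) + 0.1·h(Home) + 0.5·h(Help)
Solving: h(Cart) = 0.3478, h(Home) = 0.3913, h(Help) = 0.2174.
Starting from Home, the probability is 0.3913.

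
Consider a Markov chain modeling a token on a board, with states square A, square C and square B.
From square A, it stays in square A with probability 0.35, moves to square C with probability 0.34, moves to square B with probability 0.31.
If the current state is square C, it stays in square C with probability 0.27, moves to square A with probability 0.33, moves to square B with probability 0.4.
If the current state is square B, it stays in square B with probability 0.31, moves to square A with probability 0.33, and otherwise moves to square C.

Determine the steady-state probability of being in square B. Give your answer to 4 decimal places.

0.3392

Let the stationary distribution be π with π = πP and π_1 + π_2 + π_3 = 1.
π_1 = 0.35·π_1 + 0.33·π_2 + 0.33·π_3
π_2 = 0.34·π_1 + 0.27·π_2 + 0.36·π_3
Solving with the normalization constraint gives π = (0.3367, 0.3241, 0.3392).
So the stationary probability of square B is 0.3392.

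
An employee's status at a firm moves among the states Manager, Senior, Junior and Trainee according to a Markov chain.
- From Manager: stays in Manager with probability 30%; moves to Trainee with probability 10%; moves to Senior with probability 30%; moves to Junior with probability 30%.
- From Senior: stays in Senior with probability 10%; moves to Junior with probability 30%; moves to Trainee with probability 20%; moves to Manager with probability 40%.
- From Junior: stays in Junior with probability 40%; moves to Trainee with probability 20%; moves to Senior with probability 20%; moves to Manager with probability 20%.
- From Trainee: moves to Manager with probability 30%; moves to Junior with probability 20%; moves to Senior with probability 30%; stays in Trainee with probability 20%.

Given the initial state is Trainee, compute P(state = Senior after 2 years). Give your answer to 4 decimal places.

Propagate the distribution vector 2 years from Trainee.
After 0 years: (0.0000, 0.0000, 0.0000, 1.0000)
After 1 year: (0.3000, 0.3000, 0.2000, 0.2000)
After 2 years: (0.3100, 0.2200, 0.3000, 0.1700)
P(in Senior after 2 years) = 0.2200

0.2200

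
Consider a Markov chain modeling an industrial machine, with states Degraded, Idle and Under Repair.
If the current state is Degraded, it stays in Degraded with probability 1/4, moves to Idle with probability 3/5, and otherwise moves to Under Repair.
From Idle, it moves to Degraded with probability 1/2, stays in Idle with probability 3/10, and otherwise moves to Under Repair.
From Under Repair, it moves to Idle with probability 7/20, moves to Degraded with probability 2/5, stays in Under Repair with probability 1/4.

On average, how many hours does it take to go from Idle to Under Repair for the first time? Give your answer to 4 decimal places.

Let t(s) be the expected number of hours to first reach Under Repair from state s, with t(Under Repair) = 0. Conditioning on the first hour:
t(Degraded) = 1 + 0.25·t(Degraded) + 0.6·t(Idle)
t(Idle) = 1 + 0.5·t(Degraded) + 0.3·t(Idle)
Solving: t(Degraded) = 5.7778, t(Idle) = 5.5556.
Expected hours from Idle to Under Repair: 5.5556.

5.5556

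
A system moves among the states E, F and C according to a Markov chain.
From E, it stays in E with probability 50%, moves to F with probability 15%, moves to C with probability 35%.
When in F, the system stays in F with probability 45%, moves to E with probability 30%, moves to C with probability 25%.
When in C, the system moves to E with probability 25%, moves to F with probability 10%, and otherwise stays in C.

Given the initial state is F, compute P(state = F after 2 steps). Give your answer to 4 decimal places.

0.2725

Sum over the intermediate state after 1 step:
P = P(F→E)·P(E→F) + P(F→F)·P(F→F) + P(F→C)·P(C→F)
  = 0.3×0.15 + 0.45×0.45 + 0.25×0.1
  = 0.0450 + 0.2025 + 0.0250 = 0.2725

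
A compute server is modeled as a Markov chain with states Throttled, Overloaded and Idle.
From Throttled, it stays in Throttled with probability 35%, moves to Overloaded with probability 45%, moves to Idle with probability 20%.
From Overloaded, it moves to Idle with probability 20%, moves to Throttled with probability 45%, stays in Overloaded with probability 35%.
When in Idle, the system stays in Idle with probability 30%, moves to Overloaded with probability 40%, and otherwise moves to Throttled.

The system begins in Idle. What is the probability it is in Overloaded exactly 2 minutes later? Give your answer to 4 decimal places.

Sum over the intermediate state after 1 minute:
P = P(Idle→Throttled)·P(Throttled→Overloaded) + P(Idle→Overloaded)·P(Overloaded→Overloaded) + P(Idle→Idle)·P(Idle→Overloaded)
  = 0.3×0.45 + 0.4×0.35 + 0.3×0.4
  = 0.1350 + 0.1400 + 0.1200 = 0.3950

0.3950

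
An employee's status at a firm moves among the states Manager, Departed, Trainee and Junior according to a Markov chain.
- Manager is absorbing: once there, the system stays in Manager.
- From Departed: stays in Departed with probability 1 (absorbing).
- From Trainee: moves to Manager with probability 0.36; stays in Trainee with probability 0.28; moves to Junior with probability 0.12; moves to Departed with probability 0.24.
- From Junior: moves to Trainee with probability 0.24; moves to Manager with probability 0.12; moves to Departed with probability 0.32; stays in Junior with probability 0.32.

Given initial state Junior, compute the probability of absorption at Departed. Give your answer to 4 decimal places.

0.6250

Let h(s) be the probability of absorption at Departed starting from transient state s. Then h(Departed) = 1 and h(Manager) = 0. By first-step analysis:
h(Trainee) = 0.36·0 + 0.24·1 + 0.28·h(Trainee) + 0.12·h(Junior)
h(Junior) = 0.12·0 + 0.32·1 + 0.24·h(Trainee) + 0.32·h(Junior)
Solving: h(Trainee) = 0.4375, h(Junior) = 0.6250.
Starting from Junior, the probability is 0.6250.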